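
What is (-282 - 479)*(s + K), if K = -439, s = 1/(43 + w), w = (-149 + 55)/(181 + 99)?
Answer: 1995347327/5973 ≈ 3.3406e+5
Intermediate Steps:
w = -47/140 (w = -94/280 = -94*1/280 = -47/140 ≈ -0.33571)
s = 140/5973 (s = 1/(43 - 47/140) = 1/(5973/140) = 140/5973 ≈ 0.023439)
(-282 - 479)*(s + K) = (-282 - 479)*(140/5973 - 439) = -761*(-2622007/5973) = 1995347327/5973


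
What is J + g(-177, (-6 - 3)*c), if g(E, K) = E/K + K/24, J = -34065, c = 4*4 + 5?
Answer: -17172257/504 ≈ -34072.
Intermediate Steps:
c = 21 (c = 16 + 5 = 21)
g(E, K) = K/24 + E/K (g(E, K) = E/K + K*(1/24) = E/K + K/24 = K/24 + E/K)
J + g(-177, (-6 - 3)*c) = -34065 + (((-6 - 3)*21)/24 - 177*1/(21*(-6 - 3))) = -34065 + ((-9*21)/24 - 177/((-9*21))) = -34065 + ((1/24)*(-189) - 177/(-189)) = -34065 + (-63/8 - 177*(-1/189)) = -34065 + (-63/8 + 59/63) = -34065 - 3497/504 = -17172257/504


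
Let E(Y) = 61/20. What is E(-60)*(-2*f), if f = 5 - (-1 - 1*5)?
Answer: -671/10 ≈ -67.100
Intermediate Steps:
E(Y) = 61/20 (E(Y) = 61*(1/20) = 61/20)
f = 11 (f = 5 - (-1 - 5) = 5 - 1*(-6) = 5 + 6 = 11)
E(-60)*(-2*f) = 61*(-2*11)/20 = (61/20)*(-22) = -671/10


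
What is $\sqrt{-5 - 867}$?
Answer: $2 i \sqrt{218} \approx 29.53 i$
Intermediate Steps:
$\sqrt{-5 - 867} = \sqrt{-872} = 2 i \sqrt{218}$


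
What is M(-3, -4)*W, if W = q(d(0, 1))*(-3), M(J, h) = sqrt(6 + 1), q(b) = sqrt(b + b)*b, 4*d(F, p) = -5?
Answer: 15*I*sqrt(70)/8 ≈ 15.687*I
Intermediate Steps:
d(F, p) = -5/4 (d(F, p) = (1/4)*(-5) = -5/4)
q(b) = sqrt(2)*b**(3/2) (q(b) = sqrt(2*b)*b = (sqrt(2)*sqrt(b))*b = sqrt(2)*b**(3/2))
M(J, h) = sqrt(7)
W = 15*I*sqrt(10)/8 (W = (sqrt(2)*(-5/4)**(3/2))*(-3) = (sqrt(2)*(-5*I*sqrt(5)/8))*(-3) = -5*I*sqrt(10)/8*(-3) = 15*I*sqrt(10)/8 ≈ 5.9293*I)
M(-3, -4)*W = sqrt(7)*(15*I*sqrt(10)/8) = 15*I*sqrt(70)/8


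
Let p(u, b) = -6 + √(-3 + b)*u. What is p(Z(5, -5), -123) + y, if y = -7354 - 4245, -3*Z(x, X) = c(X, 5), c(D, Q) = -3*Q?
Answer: -11605 + 15*I*√14 ≈ -11605.0 + 56.125*I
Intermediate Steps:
Z(x, X) = 5 (Z(x, X) = -(-1)*5 = -⅓*(-15) = 5)
p(u, b) = -6 + u*√(-3 + b)
y = -11599
p(Z(5, -5), -123) + y = (-6 + 5*√(-3 - 123)) - 11599 = (-6 + 5*√(-126)) - 11599 = (-6 + 5*(3*I*√14)) - 11599 = (-6 + 15*I*√14) - 11599 = -11605 + 15*I*√14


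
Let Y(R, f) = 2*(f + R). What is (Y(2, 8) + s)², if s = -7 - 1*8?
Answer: 25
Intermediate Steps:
Y(R, f) = 2*R + 2*f (Y(R, f) = 2*(R + f) = 2*R + 2*f)
s = -15 (s = -7 - 8 = -15)
(Y(2, 8) + s)² = ((2*2 + 2*8) - 15)² = ((4 + 16) - 15)² = (20 - 15)² = 5² = 25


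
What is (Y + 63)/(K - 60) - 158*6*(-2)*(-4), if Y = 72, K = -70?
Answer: -197211/26 ≈ -7585.0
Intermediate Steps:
(Y + 63)/(K - 60) - 158*6*(-2)*(-4) = (72 + 63)/(-70 - 60) - 158*6*(-2)*(-4) = 135/(-130) - (-1896)*(-4) = 135*(-1/130) - 158*48 = -27/26 - 7584 = -197211/26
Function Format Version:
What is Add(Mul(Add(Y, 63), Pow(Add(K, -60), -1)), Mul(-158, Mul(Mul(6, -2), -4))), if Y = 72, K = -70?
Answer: Rational(-197211, 26) ≈ -7585.0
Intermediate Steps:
Add(Mul(Add(Y, 63), Pow(Add(K, -60), -1)), Mul(-158, Mul(Mul(6, -2), -4))) = Add(Mul(Add(72, 63), Pow(Add(-70, -60), -1)), Mul(-158, Mul(Mul(6, -2), -4))) = Add(Mul(135, Pow(-130, -1)), Mul(-158, Mul(-12, -4))) = Add(Mul(135, Rational(-1, 130)), Mul(-158, 48)) = Add(Rational(-27, 26), -7584) = Rational(-197211, 26)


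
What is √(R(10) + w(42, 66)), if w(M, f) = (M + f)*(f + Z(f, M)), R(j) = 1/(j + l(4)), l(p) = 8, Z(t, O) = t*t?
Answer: √17192738/6 ≈ 691.07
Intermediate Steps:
Z(t, O) = t²
R(j) = 1/(8 + j) (R(j) = 1/(j + 8) = 1/(8 + j))
w(M, f) = (M + f)*(f + f²)
√(R(10) + w(42, 66)) = √(1/(8 + 10) + 66*(42 + 66 + 66² + 42*66)) = √(1/18 + 66*(42 + 66 + 4356 + 2772)) = √(1/18 + 66*7236) = √(1/18 + 477576) = √(8596369/18) = √17192738/6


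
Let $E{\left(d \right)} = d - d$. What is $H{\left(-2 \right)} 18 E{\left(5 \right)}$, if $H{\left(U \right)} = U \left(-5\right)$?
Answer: $0$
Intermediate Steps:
$H{\left(U \right)} = - 5 U$
$E{\left(d \right)} = 0$
$H{\left(-2 \right)} 18 E{\left(5 \right)} = \left(-5\right) \left(-2\right) 18 \cdot 0 = 10 \cdot 18 \cdot 0 = 180 \cdot 0 = 0$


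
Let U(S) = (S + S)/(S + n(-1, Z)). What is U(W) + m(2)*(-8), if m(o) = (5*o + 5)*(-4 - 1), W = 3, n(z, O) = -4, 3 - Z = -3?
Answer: 594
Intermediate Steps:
Z = 6 (Z = 3 - 1*(-3) = 3 + 3 = 6)
U(S) = 2*S/(-4 + S) (U(S) = (S + S)/(S - 4) = (2*S)/(-4 + S) = 2*S/(-4 + S))
m(o) = -25 - 25*o (m(o) = (5 + 5*o)*(-5) = -25 - 25*o)
U(W) + m(2)*(-8) = 2*3/(-4 + 3) + (-25 - 25*2)*(-8) = 2*3/(-1) + (-25 - 50)*(-8) = 2*3*(-1) - 75*(-8) = -6 + 600 = 594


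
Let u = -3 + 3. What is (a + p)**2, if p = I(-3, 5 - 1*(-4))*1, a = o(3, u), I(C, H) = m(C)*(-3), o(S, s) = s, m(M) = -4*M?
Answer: 1296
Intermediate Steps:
u = 0
I(C, H) = 12*C (I(C, H) = -4*C*(-3) = 12*C)
a = 0
p = -36 (p = (12*(-3))*1 = -36*1 = -36)
(a + p)**2 = (0 - 36)**2 = (-36)**2 = 1296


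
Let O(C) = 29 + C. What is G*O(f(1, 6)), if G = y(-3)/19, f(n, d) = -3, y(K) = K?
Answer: -78/19 ≈ -4.1053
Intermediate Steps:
G = -3/19 ≈ -0.15789
G*O(f(1, 6)) = -3*(29 - 3)/19 = -3/19*26 = -78/19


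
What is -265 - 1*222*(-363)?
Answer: 80321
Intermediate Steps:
-265 - 1*222*(-363) = -265 - 222*(-363) = -265 + 80586 = 80321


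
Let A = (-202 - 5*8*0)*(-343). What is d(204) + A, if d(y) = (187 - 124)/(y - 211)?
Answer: 69277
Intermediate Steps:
d(y) = 63/(-211 + y)
A = 69286 (A = (-202 - 40*0)*(-343) = (-202 + 0)*(-343) = -202*(-343) = 69286)
d(204) + A = 63/(-211 + 204) + 69286 = 63/(-7) + 69286 = 63*(-1/7) + 69286 = -9 + 69286 = 69277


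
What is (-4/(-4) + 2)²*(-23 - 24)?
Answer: -423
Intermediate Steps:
(-4/(-4) + 2)²*(-23 - 24) = (-4*(-¼) + 2)²*(-47) = (1 + 2)²*(-47) = 3²*(-47) = 9*(-47) = -423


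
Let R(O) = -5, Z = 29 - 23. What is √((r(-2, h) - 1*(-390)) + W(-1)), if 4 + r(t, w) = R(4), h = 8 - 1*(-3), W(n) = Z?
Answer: 3*√43 ≈ 19.672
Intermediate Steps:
Z = 6
W(n) = 6
h = 11 (h = 8 + 3 = 11)
r(t, w) = -9 (r(t, w) = -4 - 5 = -9)
√((r(-2, h) - 1*(-390)) + W(-1)) = √((-9 - 1*(-390)) + 6) = √((-9 + 390) + 6) = √(381 + 6) = √387 = 3*√43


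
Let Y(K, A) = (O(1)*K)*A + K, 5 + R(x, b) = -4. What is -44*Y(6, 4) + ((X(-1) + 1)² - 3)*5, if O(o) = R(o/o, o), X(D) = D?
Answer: 9225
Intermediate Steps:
R(x, b) = -9 (R(x, b) = -5 - 4 = -9)
O(o) = -9
Y(K, A) = K - 9*A*K (Y(K, A) = (-9*K)*A + K = -9*A*K + K = K - 9*A*K)
-44*Y(6, 4) + ((X(-1) + 1)² - 3)*5 = -264*(1 - 9*4) + ((-1 + 1)² - 3)*5 = -264*(1 - 36) + (0² - 3)*5 = -264*(-35) + (0 - 3)*5 = -44*(-210) - 3*5 = 9240 - 15 = 9225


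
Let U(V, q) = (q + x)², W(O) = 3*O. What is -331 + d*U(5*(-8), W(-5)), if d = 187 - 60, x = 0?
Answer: 28244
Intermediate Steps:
d = 127
U(V, q) = q² (U(V, q) = (q + 0)² = q²)
-331 + d*U(5*(-8), W(-5)) = -331 + 127*(3*(-5))² = -331 + 127*(-15)² = -331 + 127*225 = -331 + 28575 = 28244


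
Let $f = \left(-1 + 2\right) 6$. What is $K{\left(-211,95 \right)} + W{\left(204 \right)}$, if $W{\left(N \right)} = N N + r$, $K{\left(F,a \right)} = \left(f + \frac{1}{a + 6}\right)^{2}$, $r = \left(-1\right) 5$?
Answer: $\frac{424842260}{10201} \approx 41647.0$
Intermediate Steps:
$f = 6$ ($f = 1 \cdot 6 = 6$)
$r = -5$
$K{\left(F,a \right)} = \left(6 + \frac{1}{6 + a}\right)^{2}$ ($K{\left(F,a \right)} = \left(6 + \frac{1}{a + 6}\right)^{2} = \left(6 + \frac{1}{6 + a}\right)^{2}$)
$W{\left(N \right)} = -5 + N^{2}$ ($W{\left(N \right)} = N N - 5 = N^{2} - 5 = -5 + N^{2}$)
$K{\left(-211,95 \right)} + W{\left(204 \right)} = \frac{\left(37 + 6 \cdot 95\right)^{2}}{\left(6 + 95\right)^{2}} - \left(5 - 204^{2}\right) = \frac{\left(37 + 570\right)^{2}}{10201} + \left(-5 + 41616\right) = \frac{607^{2}}{10201} + 41611 = \frac{1}{10201} \cdot 368449 + 41611 = \frac{368449}{10201} + 41611 = \frac{424842260}{10201}$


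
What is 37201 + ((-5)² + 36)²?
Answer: 40922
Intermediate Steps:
37201 + ((-5)² + 36)² = 37201 + (25 + 36)² = 37201 + 61² = 37201 + 3721 = 40922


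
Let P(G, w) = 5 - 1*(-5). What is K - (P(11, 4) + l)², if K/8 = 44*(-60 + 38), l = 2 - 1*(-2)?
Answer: -7940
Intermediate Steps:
l = 4 (l = 2 + 2 = 4)
P(G, w) = 10 (P(G, w) = 5 + 5 = 10)
K = -7744 (K = 8*(44*(-60 + 38)) = 8*(44*(-22)) = 8*(-968) = -7744)
K - (P(11, 4) + l)² = -7744 - (10 + 4)² = -7744 - 1*14² = -7744 - 1*196 = -7744 - 196 = -7940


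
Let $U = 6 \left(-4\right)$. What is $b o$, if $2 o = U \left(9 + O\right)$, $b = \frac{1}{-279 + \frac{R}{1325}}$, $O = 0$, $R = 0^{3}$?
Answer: $\frac{12}{31} \approx 0.3871$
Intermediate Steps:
$R = 0$
$U = -24$
$b = - \frac{1}{279}$ ($b = \frac{1}{-279 + \frac{0}{1325}} = \frac{1}{-279 + 0 \cdot \frac{1}{1325}} = \frac{1}{-279 + 0} = \frac{1}{-279} = - \frac{1}{279} \approx -0.0035842$)
$o = -108$ ($o = \frac{\left(-24\right) \left(9 + 0\right)}{2} = \frac{\left(-24\right) 9}{2} = \frac{1}{2} \left(-216\right) = -108$)
$b o = \left(- \frac{1}{279}\right) \left(-108\right) = \frac{12}{31}$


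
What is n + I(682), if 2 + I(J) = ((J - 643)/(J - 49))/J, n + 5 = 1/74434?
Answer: -18744324683/2677800367 ≈ -6.9999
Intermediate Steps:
n = -372169/74434 (n = -5 + 1/74434 = -372169/74434 ≈ -5.0000)
I(J) = -2 + (-643 + J)/(J*(-49 + J)) (I(J) = -2 + ((J - 643)/(J - 49))/J = -2 + ((-643 + J)/(-49 + J))/J = -2 + (-643 + J)/(J*(-49 + J)))
n + I(682) = -372169/74434 + (-643 - 2*682² + 99*682)/(682*(-49 + 682)) = -372169/74434 + (1/682)*(-643 - 2*465124 + 67518)/633 = -372169/74434 + (1/682)*(1/633)*(-643 - 930248 + 67518) = -372169/74434 + (1/682)*(1/633)*(-863373) = -372169/74434 - 287791/143902 = -18744324683/2677800367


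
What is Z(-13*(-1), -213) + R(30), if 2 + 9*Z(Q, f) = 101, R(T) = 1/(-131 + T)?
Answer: 1110/101 ≈ 10.990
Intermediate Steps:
Z(Q, f) = 11 (Z(Q, f) = -2/9 + (⅑)*101 = -2/9 + 101/9 = 11)
Z(-13*(-1), -213) + R(30) = 11 + 1/(-131 + 30) = 11 + 1/(-101) = 11 - 1/101 = 1110/101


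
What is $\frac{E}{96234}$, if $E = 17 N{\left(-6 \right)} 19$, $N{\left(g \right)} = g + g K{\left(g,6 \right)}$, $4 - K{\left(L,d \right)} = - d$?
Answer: $- \frac{3553}{16039} \approx -0.22152$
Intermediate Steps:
$K{\left(L,d \right)} = 4 + d$ ($K{\left(L,d \right)} = 4 - - d = 4 + d$)
$N{\left(g \right)} = 11 g$ ($N{\left(g \right)} = g + g \left(4 + 6\right) = g + g 10 = g + 10 g = 11 g$)
$E = -21318$ ($E = 17 \cdot 11 \left(-6\right) 19 = 17 \left(-66\right) 19 = \left(-1122\right) 19 = -21318$)
$\frac{E}{96234} = - \frac{21318}{96234} = \left(-21318\right) \frac{1}{96234} = - \frac{3553}{16039}$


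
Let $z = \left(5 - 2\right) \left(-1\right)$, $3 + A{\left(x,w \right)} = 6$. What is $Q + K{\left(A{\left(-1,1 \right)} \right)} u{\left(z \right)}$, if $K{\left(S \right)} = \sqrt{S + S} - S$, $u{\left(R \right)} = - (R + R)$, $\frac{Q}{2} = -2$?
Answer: $-22 + 6 \sqrt{6} \approx -7.3031$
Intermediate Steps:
$Q = -4$ ($Q = 2 \left(-2\right) = -4$)
$A{\left(x,w \right)} = 3$ ($A{\left(x,w \right)} = -3 + 6 = 3$)
$z = -3$ ($z = 3 \left(-1\right) = -3$)
$u{\left(R \right)} = - 2 R$
$K{\left(S \right)} = - S + \sqrt{2} \sqrt{S}$ ($K{\left(S \right)} = \sqrt{2 S} - S = \sqrt{2} \sqrt{S} - S = - S + \sqrt{2} \sqrt{S}$)
$Q + K{\left(A{\left(-1,1 \right)} \right)} u{\left(z \right)} = -4 + \left(\left(-1\right) 3 + \sqrt{2} \sqrt{3}\right) \left(\left(-2\right) \left(-3\right)\right) = -4 + \left(-3 + \sqrt{6}\right) 6 = -4 - \left(18 - 6 \sqrt{6}\right) = -22 + 6 \sqrt{6}$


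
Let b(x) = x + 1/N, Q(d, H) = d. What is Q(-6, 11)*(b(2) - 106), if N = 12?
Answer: 1247/2 ≈ 623.50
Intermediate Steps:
b(x) = 1/12 + x (b(x) = x + 1/12 = 1/12 + x)
Q(-6, 11)*(b(2) - 106) = -6*((1/12 + 2) - 106) = -6*(25/12 - 106) = -6*(-1247/12) = 1247/2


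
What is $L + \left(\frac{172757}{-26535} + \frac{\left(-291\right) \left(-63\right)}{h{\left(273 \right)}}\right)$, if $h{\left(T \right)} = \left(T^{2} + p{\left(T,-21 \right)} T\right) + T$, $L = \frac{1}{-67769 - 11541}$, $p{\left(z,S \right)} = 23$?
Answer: $- \frac{11462137801}{1823892070} \approx -6.2844$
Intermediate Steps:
$L = - \frac{1}{79310}$ ($L = \frac{1}{-79310} = - \frac{1}{79310} \approx -1.2609 \cdot 10^{-5}$)
$h{\left(T \right)} = T^{2} + 24 T$ ($h{\left(T \right)} = \left(T^{2} + 23 T\right) + T = T^{2} + 24 T$)
$L + \left(\frac{172757}{-26535} + \frac{\left(-291\right) \left(-63\right)}{h{\left(273 \right)}}\right) = - \frac{1}{79310} + \left(\frac{172757}{-26535} + \frac{\left(-291\right) \left(-63\right)}{273 \left(24 + 273\right)}\right) = - \frac{1}{79310} + \left(172757 \left(- \frac{1}{26535}\right) + \frac{18333}{273 \cdot 297}\right) = - \frac{1}{79310} - \left(\frac{172757}{26535} - \frac{18333}{81081}\right) = - \frac{1}{79310} + \left(- \frac{172757}{26535} + 18333 \cdot \frac{1}{81081}\right) = - \frac{1}{79310} + \left(- \frac{172757}{26535} + \frac{97}{429}\right) = - \frac{1}{79310} - \frac{7948762}{1264835} = - \frac{11462137801}{1823892070}$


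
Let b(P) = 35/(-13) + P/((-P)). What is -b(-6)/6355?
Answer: 48/82615 ≈ 0.00058101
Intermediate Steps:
b(P) = -48/13 (b(P) = 35*(-1/13) + P*(-1/P) = -35/13 - 1 = -48/13)
-b(-6)/6355 = -(-48)/(13*6355) = -1*(-48/82615) = 48/82615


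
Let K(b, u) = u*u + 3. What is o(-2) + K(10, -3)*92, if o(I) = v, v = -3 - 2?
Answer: 1099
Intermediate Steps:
K(b, u) = 3 + u**2 (K(b, u) = u**2 + 3 = 3 + u**2)
v = -5
o(I) = -5
o(-2) + K(10, -3)*92 = -5 + (3 + (-3)**2)*92 = -5 + (3 + 9)*92 = -5 + 12*92 = -5 + 1104 = 1099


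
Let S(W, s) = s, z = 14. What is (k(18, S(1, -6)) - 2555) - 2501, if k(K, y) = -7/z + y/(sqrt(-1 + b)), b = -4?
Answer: -10113/2 + 6*I*sqrt(5)/5 ≈ -5056.5 + 2.6833*I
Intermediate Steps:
k(K, y) = -1/2 - I*y*sqrt(5)/5 (k(K, y) = -7/14 + y/(sqrt(-1 - 4)) = -7*1/14 + y/(sqrt(-5)) = -1/2 + y/((I*sqrt(5))) = -1/2 + y*(-I*sqrt(5)/5) = -1/2 - I*y*sqrt(5)/5)
(k(18, S(1, -6)) - 2555) - 2501 = ((-1/2 - 1/5*I*(-6)*sqrt(5)) - 2555) - 2501 = ((-1/2 + 6*I*sqrt(5)/5) - 2555) - 2501 = (-5111/2 + 6*I*sqrt(5)/5) - 2501 = -10113/2 + 6*I*sqrt(5)/5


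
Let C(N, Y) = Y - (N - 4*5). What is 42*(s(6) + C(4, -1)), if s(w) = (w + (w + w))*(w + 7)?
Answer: 10458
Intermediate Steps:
s(w) = 3*w*(7 + w) (s(w) = (w + 2*w)*(7 + w) = (3*w)*(7 + w) = 3*w*(7 + w))
C(N, Y) = 20 + Y - N (C(N, Y) = Y - (N - 20) = Y - (-20 + N) = Y + (20 - N) = 20 + Y - N)
42*(s(6) + C(4, -1)) = 42*(3*6*(7 + 6) + (20 - 1 - 1*4)) = 42*(3*6*13 + (20 - 1 - 4)) = 42*(234 + 15) = 42*249 = 10458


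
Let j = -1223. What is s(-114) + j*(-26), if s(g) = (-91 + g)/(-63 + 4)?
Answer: 1876287/59 ≈ 31801.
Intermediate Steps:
s(g) = 91/59 - g/59 (s(g) = (-91 + g)/(-59) = (-91 + g)*(-1/59) = 91/59 - g/59)
s(-114) + j*(-26) = (91/59 - 1/59*(-114)) - 1223*(-26) = (91/59 + 114/59) + 31798 = 205/59 + 31798 = 1876287/59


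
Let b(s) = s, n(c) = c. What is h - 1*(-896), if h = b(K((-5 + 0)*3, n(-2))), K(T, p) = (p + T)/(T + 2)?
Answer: 11665/13 ≈ 897.31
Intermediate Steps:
K(T, p) = (T + p)/(2 + T)
h = 17/13 (h = ((-5 + 0)*3 - 2)/(2 + (-5 + 0)*3) = (-5*3 - 2)/(2 - 5*3) = (-15 - 2)/(2 - 15) = -17/(-13) = -1/13*(-17) = 17/13 ≈ 1.3077)
h - 1*(-896) = 17/13 - 1*(-896) = 17/13 + 896 = 11665/13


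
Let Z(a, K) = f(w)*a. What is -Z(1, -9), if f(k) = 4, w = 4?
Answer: -4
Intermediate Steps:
Z(a, K) = 4*a
-Z(1, -9) = -4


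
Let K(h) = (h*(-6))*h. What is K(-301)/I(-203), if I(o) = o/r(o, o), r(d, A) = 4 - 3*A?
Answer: 47604354/29 ≈ 1.6415e+6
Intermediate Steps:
I(o) = o/(4 - 3*o)
K(h) = -6*h**2 (K(h) = (-6*h)*h = -6*h**2)
K(-301)/I(-203) = (-6*(-301)**2)/((-1*(-203)/(-4 + 3*(-203)))) = (-6*90601)/((-1*(-203)/(-4 - 609))) = -543606/((-1*(-203)/(-613))) = -543606/((-1*(-203)*(-1/613))) = -543606/(-203/613) = -543606*(-613/203) = 47604354/29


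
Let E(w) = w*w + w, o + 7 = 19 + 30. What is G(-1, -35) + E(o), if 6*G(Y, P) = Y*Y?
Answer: 10837/6 ≈ 1806.2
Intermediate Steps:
G(Y, P) = Y²/6 (G(Y, P) = (Y*Y)/6 = Y²/6)
o = 42 (o = -7 + (19 + 30) = -7 + 49 = 42)
E(w) = w + w² (E(w) = w² + w = w + w²)
G(-1, -35) + E(o) = (⅙)*(-1)² + 42*(1 + 42) = (⅙)*1 + 42*43 = ⅙ + 1806 = 10837/6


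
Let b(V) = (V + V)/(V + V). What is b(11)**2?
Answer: 1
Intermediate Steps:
b(V) = 1 (b(V) = (2*V)/((2*V)) = (2*V)*(1/(2*V)) = 1)
b(11)**2 = 1**2 = 1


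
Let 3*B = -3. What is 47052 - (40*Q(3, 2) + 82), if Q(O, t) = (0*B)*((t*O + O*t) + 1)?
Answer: 46970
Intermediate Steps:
B = -1 (B = (1/3)*(-3) = -1)
Q(O, t) = 0 (Q(O, t) = (0*(-1))*((t*O + O*t) + 1) = 0*((O*t + O*t) + 1) = 0*(2*O*t + 1) = 0*(1 + 2*O*t) = 0)
47052 - (40*Q(3, 2) + 82) = 47052 - (40*0 + 82) = 47052 - (0 + 82) = 47052 - 1*82 = 47052 - 82 = 46970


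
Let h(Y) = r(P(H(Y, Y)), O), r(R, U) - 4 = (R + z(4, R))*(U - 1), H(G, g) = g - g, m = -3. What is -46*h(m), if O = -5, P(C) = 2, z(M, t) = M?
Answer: 1472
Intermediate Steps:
H(G, g) = 0
r(R, U) = 4 + (-1 + U)*(4 + R) (r(R, U) = 4 + (R + 4)*(U - 1) = 4 + (4 + R)*(-1 + U) = 4 + (-1 + U)*(4 + R))
h(Y) = -32 (h(Y) = -1*2 + 4*(-5) + 2*(-5) = -2 - 20 - 10 = -32)
-46*h(m) = -46*(-32) = 1472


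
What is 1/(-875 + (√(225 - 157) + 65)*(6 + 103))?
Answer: 3105/18878096 - 109*√17/18878096 ≈ 0.00014067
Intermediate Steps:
1/(-875 + (√(225 - 157) + 65)*(6 + 103)) = 1/(-875 + (√68 + 65)*109) = 1/(-875 + (2*√17 + 65)*109) = 1/(-875 + (65 + 2*√17)*109) = 1/(-875 + (7085 + 218*√17)) = 1/(6210 + 218*√17)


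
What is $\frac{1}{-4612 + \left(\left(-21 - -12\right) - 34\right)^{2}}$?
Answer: $- \frac{1}{2763} \approx -0.00036193$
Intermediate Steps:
$\frac{1}{-4612 + \left(\left(-21 - -12\right) - 34\right)^{2}} = \frac{1}{-4612 + \left(\left(-21 + 12\right) - 34\right)^{2}} = \frac{1}{-4612 + \left(-9 - 34\right)^{2}} = \frac{1}{-4612 + \left(-43\right)^{2}} = \frac{1}{-4612 + 1849} = \frac{1}{-2763} = - \frac{1}{2763}$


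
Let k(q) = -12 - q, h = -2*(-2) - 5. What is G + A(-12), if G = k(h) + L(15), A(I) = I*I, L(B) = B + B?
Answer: 163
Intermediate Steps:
L(B) = 2*B
A(I) = I**2
h = -1 (h = 4 - 5 = -1)
G = 19 (G = (-12 - 1*(-1)) + 2*15 = (-12 + 1) + 30 = -11 + 30 = 19)
G + A(-12) = 19 + (-12)**2 = 19 + 144 = 163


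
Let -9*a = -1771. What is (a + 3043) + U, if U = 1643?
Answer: 43945/9 ≈ 4882.8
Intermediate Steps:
a = 1771/9 (a = -1/9*(-1771) = 1771/9 ≈ 196.78)
(a + 3043) + U = (1771/9 + 3043) + 1643 = 29158/9 + 1643 = 43945/9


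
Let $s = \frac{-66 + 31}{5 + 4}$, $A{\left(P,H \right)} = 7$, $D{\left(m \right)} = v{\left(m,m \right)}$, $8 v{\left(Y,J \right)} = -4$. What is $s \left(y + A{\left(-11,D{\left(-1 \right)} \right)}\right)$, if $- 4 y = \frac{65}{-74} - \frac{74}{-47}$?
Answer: $- \frac{3323705}{125208} \approx -26.545$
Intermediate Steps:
$v{\left(Y,J \right)} = - \frac{1}{2}$ ($v{\left(Y,J \right)} = \frac{1}{8} \left(-4\right) = - \frac{1}{2}$)
$D{\left(m \right)} = - \frac{1}{2}$
$y = - \frac{2421}{13912}$ ($y = - \frac{\frac{65}{-74} - \frac{74}{-47}}{4} = - \frac{65 \left(- \frac{1}{74}\right) - - \frac{74}{47}}{4} = - \frac{- \frac{65}{74} + \frac{74}{47}}{4} = \left(- \frac{1}{4}\right) \frac{2421}{3478} = - \frac{2421}{13912} \approx -0.17402$)
$s = - \frac{35}{9} \approx -3.8889$
$s \left(y + A{\left(-11,D{\left(-1 \right)} \right)}\right) = - \frac{35 \left(- \frac{2421}{13912} + 7\right)}{9} = \left(- \frac{35}{9}\right) \frac{94963}{13912} = - \frac{3323705}{125208}$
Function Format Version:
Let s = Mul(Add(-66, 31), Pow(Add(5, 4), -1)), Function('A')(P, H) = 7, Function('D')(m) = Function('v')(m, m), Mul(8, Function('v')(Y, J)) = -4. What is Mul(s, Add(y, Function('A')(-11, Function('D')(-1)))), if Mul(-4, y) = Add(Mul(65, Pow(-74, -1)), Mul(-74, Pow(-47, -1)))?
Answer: Rational(-3323705, 125208) ≈ -26.545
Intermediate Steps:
Function('v')(Y, J) = Rational(-1, 2) (Function('v')(Y, J) = Mul(Rational(1, 8), -4) = Rational(-1, 2))
Function('D')(m) = Rational(-1, 2)
y = Rational(-2421, 13912) (y = Mul(Rational(-1, 4), Add(Mul(65, Pow(-74, -1)), Mul(-74, Pow(-47, -1)))) = Mul(Rational(-1, 4), Add(Mul(65, Rational(-1, 74)), Mul(-74, Rational(-1, 47)))) = Mul(Rational(-1, 4), Add(Rational(-65, 74), Rational(74, 47))) = Mul(Rational(-1, 4), Rational(2421, 3478)) = Rational(-2421, 13912) ≈ -0.17402)
s = Rational(-35, 9) (s = Mul(-35, Pow(9, -1)) = Mul(-35, Rational(1, 9)) = Rational(-35, 9) ≈ -3.8889)
Mul(s, Add(y, Function('A')(-11, Function('D')(-1)))) = Mul(Rational(-35, 9), Add(Rational(-2421, 13912), 7)) = Mul(Rational(-35, 9), Rational(94963, 13912)) = Rational(-3323705, 125208)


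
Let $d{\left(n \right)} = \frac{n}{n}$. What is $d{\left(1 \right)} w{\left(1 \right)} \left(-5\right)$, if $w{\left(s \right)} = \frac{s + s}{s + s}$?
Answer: $-5$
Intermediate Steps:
$w{\left(s \right)} = 1$ ($w{\left(s \right)} = \frac{2 s}{2 s} = 2 s \frac{1}{2 s} = 1$)
$d{\left(n \right)} = 1$
$d{\left(1 \right)} w{\left(1 \right)} \left(-5\right) = 1 \cdot 1 \left(-5\right) = 1 \left(-5\right) = -5$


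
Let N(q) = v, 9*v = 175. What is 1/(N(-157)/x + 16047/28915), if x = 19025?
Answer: 198038835/110108308 ≈ 1.7986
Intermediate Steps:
v = 175/9 (v = (1/9)*175 = 175/9 ≈ 19.444)
N(q) = 175/9
1/(N(-157)/x + 16047/28915) = 1/((175/9)/19025 + 16047/28915) = 1/((175/9)*(1/19025) + 16047*(1/28915)) = 1/(7/6849 + 16047/28915) = 1/(110108308/198038835) = 198038835/110108308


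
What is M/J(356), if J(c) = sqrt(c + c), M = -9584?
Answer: -2396*sqrt(178)/89 ≈ -359.18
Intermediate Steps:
J(c) = sqrt(2)*sqrt(c) (J(c) = sqrt(2*c) = sqrt(2)*sqrt(c))
M/J(356) = -9584*sqrt(178)/356 = -2396*sqrt(178)/89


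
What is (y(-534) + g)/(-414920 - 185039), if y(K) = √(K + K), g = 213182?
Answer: -213182/599959 - 2*I*√267/599959 ≈ -0.35533 - 5.4471e-5*I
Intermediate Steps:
y(K) = √2*√K (y(K) = √(2*K) = √2*√K)
(y(-534) + g)/(-414920 - 185039) = (√2*√(-534) + 213182)/(-414920 - 185039) = (√2*(I*√534) + 213182)/(-599959) = (2*I*√267 + 213182)*(-1/599959) = (213182 + 2*I*√267)*(-1/599959) = -213182/599959 - 2*I*√267/599959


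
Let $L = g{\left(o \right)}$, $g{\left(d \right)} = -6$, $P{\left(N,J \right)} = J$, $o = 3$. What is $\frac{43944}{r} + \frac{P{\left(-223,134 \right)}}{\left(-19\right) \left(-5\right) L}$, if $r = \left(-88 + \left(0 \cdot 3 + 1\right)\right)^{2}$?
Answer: $\frac{445071}{79895} \approx 5.5707$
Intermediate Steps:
$L = -6$
$r = 7569$ ($r = \left(-88 + \left(0 + 1\right)\right)^{2} = \left(-88 + 1\right)^{2} = \left(-87\right)^{2} = 7569$)
$\frac{43944}{r} + \frac{P{\left(-223,134 \right)}}{\left(-19\right) \left(-5\right) L} = \frac{43944}{7569} + \frac{134}{\left(-19\right) \left(-5\right) \left(-6\right)} = 43944 \cdot \frac{1}{7569} + \frac{134}{95 \left(-6\right)} = \frac{14648}{2523} + \frac{134}{-570} = \frac{14648}{2523} + 134 \left(- \frac{1}{570}\right) = \frac{14648}{2523} - \frac{67}{285} = \frac{445071}{79895}$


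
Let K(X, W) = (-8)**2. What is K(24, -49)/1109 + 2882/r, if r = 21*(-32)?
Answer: -1576565/372624 ≈ -4.2310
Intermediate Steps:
r = -672
K(X, W) = 64
K(24, -49)/1109 + 2882/r = 64/1109 + 2882/(-672) = 64*(1/1109) + 2882*(-1/672) = 64/1109 - 1441/336 = -1576565/372624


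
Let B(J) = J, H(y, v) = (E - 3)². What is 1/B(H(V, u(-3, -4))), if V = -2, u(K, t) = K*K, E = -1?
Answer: 1/16 ≈ 0.062500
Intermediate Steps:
u(K, t) = K²
H(y, v) = 16 (H(y, v) = (-1 - 3)² = (-4)² = 16)
1/B(H(V, u(-3, -4))) = 1/16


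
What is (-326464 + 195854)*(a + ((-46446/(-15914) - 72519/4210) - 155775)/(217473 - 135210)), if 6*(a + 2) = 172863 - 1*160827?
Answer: -24020292058332217019/91857525637 ≈ -2.6150e+8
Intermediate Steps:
a = 2004 (a = -2 + (172863 - 1*160827)/6 = -2 + (172863 - 160827)/6 = -2 + (⅙)*12036 = -2 + 2006 = 2004)
(-326464 + 195854)*(a + ((-46446/(-15914) - 72519/4210) - 155775)/(217473 - 135210)) = (-326464 + 195854)*(2004 + ((-46446/(-15914) - 72519/4210) - 155775)/(217473 - 135210)) = -130610*(2004 + ((-46446*(-1/15914) - 72519*1/4210) - 155775)/82263) = -130610*(2004 + ((23223/7957 - 72519/4210) - 155775)*(1/82263)) = -130610*(2004 + (-479264853/33498970 - 155775)*(1/82263)) = -130610*(2004 - 5218781316603/33498970*1/82263) = -130610*(2004 - 1739593772201/918575256370) = -130610*1839085219993279/918575256370 = -24020292058332217019/91857525637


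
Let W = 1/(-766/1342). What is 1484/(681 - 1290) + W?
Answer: -139573/33321 ≈ -4.1887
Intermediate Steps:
W = -671/383 (W = 1/(-766*1/1342) = 1/(-383/671) = -671/383 ≈ -1.7520)
1484/(681 - 1290) + W = 1484/(681 - 1290) - 671/383 = 1484/(-609) - 671/383 = 1484*(-1/609) - 671/383 = -212/87 - 671/383 = -139573/33321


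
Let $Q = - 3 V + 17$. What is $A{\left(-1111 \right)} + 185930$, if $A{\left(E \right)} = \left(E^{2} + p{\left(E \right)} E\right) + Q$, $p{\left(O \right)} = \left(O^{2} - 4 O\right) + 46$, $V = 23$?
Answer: $-1374898822$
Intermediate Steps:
$Q = -52$ ($Q = \left(-3\right) 23 + 17 = -69 + 17 = -52$)
$p{\left(O \right)} = 46 + O^{2} - 4 O$
$A{\left(E \right)} = -52 + E^{2} + E \left(46 + E^{2} - 4 E\right)$ ($A{\left(E \right)} = \left(E^{2} + \left(46 + E^{2} - 4 E\right) E\right) - 52 = \left(E^{2} + E \left(46 + E^{2} - 4 E\right)\right) - 52 = -52 + E^{2} + E \left(46 + E^{2} - 4 E\right)$)
$A{\left(-1111 \right)} + 185930 = \left(-52 + \left(-1111\right)^{3} - 3 \left(-1111\right)^{2} + 46 \left(-1111\right)\right) + 185930 = \left(-52 - 1371330631 - 3702963 - 51106\right) + 185930 = -1375084752 + 185930 = -1374898822$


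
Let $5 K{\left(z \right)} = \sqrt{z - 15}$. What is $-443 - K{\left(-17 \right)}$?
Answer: $-443 - \frac{4 i \sqrt{2}}{5} \approx -443.0 - 1.1314 i$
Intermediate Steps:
$K{\left(z \right)} = \frac{\sqrt{-15 + z}}{5}$ ($K{\left(z \right)} = \frac{\sqrt{z - 15}}{5} = \frac{\sqrt{-15 + z}}{5}$)
$-443 - K{\left(-17 \right)} = -443 - \frac{\sqrt{-15 - 17}}{5} = -443 - \frac{\sqrt{-32}}{5} = -443 - \frac{4 i \sqrt{2}}{5}$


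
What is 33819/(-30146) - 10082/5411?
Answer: -486926581/163120006 ≈ -2.9851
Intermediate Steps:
33819/(-30146) - 10082/5411 = 33819*(-1/30146) - 10082*1/5411 = -33819/30146 - 10082/5411 = -486926581/163120006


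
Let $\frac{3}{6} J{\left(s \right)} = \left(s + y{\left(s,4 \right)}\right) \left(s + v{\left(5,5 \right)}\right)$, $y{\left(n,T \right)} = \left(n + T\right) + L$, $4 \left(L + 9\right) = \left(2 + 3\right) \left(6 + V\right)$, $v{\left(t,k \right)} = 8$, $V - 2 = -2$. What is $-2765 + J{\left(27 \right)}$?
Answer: $1190$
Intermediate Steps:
$V = 0$ ($V = 2 - 2 = 0$)
$L = - \frac{3}{2}$ ($L = -9 + \frac{\left(2 + 3\right) \left(6 + 0\right)}{4} = -9 + \frac{5 \cdot 6}{4} = -9 + \frac{1}{4} \cdot 30 = -9 + \frac{15}{2} = - \frac{3}{2} \approx -1.5$)
$y{\left(n,T \right)} = - \frac{3}{2} + T + n$ ($y{\left(n,T \right)} = \left(n + T\right) - \frac{3}{2} = \left(T + n\right) - \frac{3}{2} = - \frac{3}{2} + T + n$)
$J{\left(s \right)} = 2 \left(8 + s\right) \left(\frac{5}{2} + 2 s\right)$ ($J{\left(s \right)} = 2 \left(s + \left(- \frac{3}{2} + 4 + s\right)\right) \left(s + 8\right) = 2 \left(s + \left(\frac{5}{2} + s\right)\right) \left(8 + s\right) = 2 \left(\frac{5}{2} + 2 s\right) \left(8 + s\right) = 2 \left(8 + s\right) \left(\frac{5}{2} + 2 s\right)$)
$-2765 + J{\left(27 \right)} = -2765 + \left(40 + 4 \cdot 27^{2} + 37 \cdot 27\right) = -2765 + \left(40 + 4 \cdot 729 + 999\right) = -2765 + \left(40 + 2916 + 999\right) = -2765 + 3955 = 1190$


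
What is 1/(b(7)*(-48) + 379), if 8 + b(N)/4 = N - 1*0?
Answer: 1/571 ≈ 0.0017513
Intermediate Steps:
b(N) = -32 + 4*N (b(N) = -32 + 4*(N - 1*0) = -32 + 4*(N + 0) = -32 + 4*N)
1/(b(7)*(-48) + 379) = 1/((-32 + 4*7)*(-48) + 379) = 1/((-32 + 28)*(-48) + 379) = 1/(-4*(-48) + 379) = 1/(192 + 379) = 1/571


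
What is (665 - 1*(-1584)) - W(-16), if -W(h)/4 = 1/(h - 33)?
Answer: 110197/49 ≈ 2248.9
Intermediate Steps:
W(h) = -4/(-33 + h) (W(h) = -4/(h - 33) = -4/(-33 + h))
(665 - 1*(-1584)) - W(-16) = (665 - 1*(-1584)) - (-4)/(-33 - 16) = (665 + 1584) - (-4)/(-49) = 2249 - (-4)*(-1)/49 = 2249 - 1*4/49 = 2249 - 4/49 = 110197/49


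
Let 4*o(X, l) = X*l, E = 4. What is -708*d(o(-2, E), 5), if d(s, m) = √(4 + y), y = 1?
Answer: -708*√5 ≈ -1583.1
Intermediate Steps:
o(X, l) = X*l/4 (o(X, l) = (X*l)/4 = X*l/4)
d(s, m) = √5 (d(s, m) = √(4 + 1) = √5)
-708*d(o(-2, E), 5) = -708*√5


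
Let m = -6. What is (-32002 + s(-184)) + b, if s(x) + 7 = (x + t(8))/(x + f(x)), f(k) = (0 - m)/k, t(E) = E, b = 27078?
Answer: -83470569/16931 ≈ -4930.0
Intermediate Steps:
f(k) = 6/k (f(k) = (0 - 1*(-6))/k = (0 + 6)/k = 6/k)
s(x) = -7 + (8 + x)/(x + 6/x) (s(x) = -7 + (x + 8)/(x + 6/x) = -7 + (8 + x)/(x + 6/x))
(-32002 + s(-184)) + b = (-32002 + 2*(-21 - 3*(-184)² + 4*(-184))/(6 + (-184)²)) + 27078 = (-32002 + 2*(-21 - 3*33856 - 736)/(6 + 33856)) + 27078 = (-32002 + 2*(-21 - 101568 - 736)/33862) + 27078 = (-32002 + 2*(1/33862)*(-102325)) + 27078 = (-32002 - 102325/16931) + 27078 = -541928187/16931 + 27078 = -83470569/16931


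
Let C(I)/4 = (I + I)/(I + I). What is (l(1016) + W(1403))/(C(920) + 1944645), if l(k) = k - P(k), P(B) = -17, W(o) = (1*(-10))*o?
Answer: -12997/1944649 ≈ -0.0066835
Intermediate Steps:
W(o) = -10*o
C(I) = 4 (C(I) = 4*((I + I)/(I + I)) = 4*((2*I)/((2*I))) = 4*((2*I)*(1/(2*I))) = 4*1 = 4)
l(k) = 17 + k (l(k) = k - 1*(-17) = k + 17 = 17 + k)
(l(1016) + W(1403))/(C(920) + 1944645) = ((17 + 1016) - 10*1403)/(4 + 1944645) = (1033 - 14030)/1944649 = -12997*1/1944649 = -12997/1944649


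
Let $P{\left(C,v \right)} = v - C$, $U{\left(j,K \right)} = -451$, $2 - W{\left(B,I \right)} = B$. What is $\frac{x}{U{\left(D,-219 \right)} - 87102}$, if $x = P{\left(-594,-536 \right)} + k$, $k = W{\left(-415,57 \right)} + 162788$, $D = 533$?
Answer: $- \frac{163263}{87553} \approx -1.8647$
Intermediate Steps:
$W{\left(B,I \right)} = 2 - B$
$k = 163205$ ($k = \left(2 - -415\right) + 162788 = \left(2 + 415\right) + 162788 = 417 + 162788 = 163205$)
$x = 163263$ ($x = \left(-536 - -594\right) + 163205 = \left(-536 + 594\right) + 163205 = 58 + 163205 = 163263$)
$\frac{x}{U{\left(D,-219 \right)} - 87102} = \frac{163263}{-451 - 87102} = \frac{163263}{-87553} = 163263 \left(- \frac{1}{87553}\right) = - \frac{163263}{87553}$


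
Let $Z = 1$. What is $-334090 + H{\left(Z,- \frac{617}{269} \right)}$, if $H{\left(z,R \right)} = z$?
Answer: $-334089$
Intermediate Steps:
$-334090 + H{\left(Z,- \frac{617}{269} \right)} = -334090 + 1 = -334089$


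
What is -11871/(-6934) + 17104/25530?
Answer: 210832883/88512510 ≈ 2.3820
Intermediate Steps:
-11871/(-6934) + 17104/25530 = -11871*(-1/6934) + 17104*(1/25530) = 11871/6934 + 8552/12765 = 210832883/88512510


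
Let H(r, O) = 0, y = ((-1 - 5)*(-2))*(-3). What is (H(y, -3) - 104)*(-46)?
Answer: 4784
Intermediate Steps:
y = -36 (y = -6*(-2)*(-3) = 12*(-3) = -36)
(H(y, -3) - 104)*(-46) = (0 - 104)*(-46) = -104*(-46) = 4784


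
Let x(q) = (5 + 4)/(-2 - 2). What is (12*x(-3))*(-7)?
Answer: 189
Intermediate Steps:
x(q) = -9/4 (x(q) = 9/(-4) = 9*(-¼) = -9/4)
(12*x(-3))*(-7) = (12*(-9/4))*(-7) = -27*(-7) = 189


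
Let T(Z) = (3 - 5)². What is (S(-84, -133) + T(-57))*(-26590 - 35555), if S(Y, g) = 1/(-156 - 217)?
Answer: -92658195/373 ≈ -2.4841e+5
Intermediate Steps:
S(Y, g) = -1/373 (S(Y, g) = 1/(-373) = -1/373)
T(Z) = 4 (T(Z) = (-2)² = 4)
(S(-84, -133) + T(-57))*(-26590 - 35555) = (-1/373 + 4)*(-26590 - 35555) = (1491/373)*(-62145) = -92658195/373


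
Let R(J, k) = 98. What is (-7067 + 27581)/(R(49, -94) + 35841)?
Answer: 20514/35939 ≈ 0.57080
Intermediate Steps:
(-7067 + 27581)/(R(49, -94) + 35841) = (-7067 + 27581)/(98 + 35841) = 20514/35939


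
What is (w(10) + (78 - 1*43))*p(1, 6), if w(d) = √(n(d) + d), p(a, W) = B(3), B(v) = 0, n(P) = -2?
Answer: 0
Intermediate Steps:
p(a, W) = 0
w(d) = √(-2 + d)
(w(10) + (78 - 1*43))*p(1, 6) = (√(-2 + 10) + (78 - 1*43))*0 = (√8 + (78 - 43))*0 = (2*√2 + 35)*0 = (35 + 2*√2)*0 = 0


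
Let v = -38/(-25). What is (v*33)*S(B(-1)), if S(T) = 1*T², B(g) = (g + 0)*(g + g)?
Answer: 5016/25 ≈ 200.64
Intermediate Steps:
B(g) = 2*g² (B(g) = g*(2*g) = 2*g²)
S(T) = T²
v = 38/25 (v = -38*(-1/25) = 38/25 ≈ 1.5200)
(v*33)*S(B(-1)) = ((38/25)*33)*(2*(-1)²)² = 1254*(2*1)²/25 = (1254/25)*2² = (1254/25)*4 = 5016/25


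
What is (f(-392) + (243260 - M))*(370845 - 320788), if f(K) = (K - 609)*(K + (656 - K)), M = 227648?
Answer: -32088739508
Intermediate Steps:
f(K) = -399504 + 656*K (f(K) = (-609 + K)*656 = -399504 + 656*K)
(f(-392) + (243260 - M))*(370845 - 320788) = ((-399504 + 656*(-392)) + (243260 - 1*227648))*(370845 - 320788) = ((-399504 - 257152) + (243260 - 227648))*50057 = (-656656 + 15612)*50057 = -641044*50057 = -32088739508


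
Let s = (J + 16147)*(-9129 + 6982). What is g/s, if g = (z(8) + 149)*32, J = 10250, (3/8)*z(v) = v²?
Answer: -4384/24289011 ≈ -0.00018049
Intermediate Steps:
z(v) = 8*v²/3
s = -56674359 (s = (10250 + 16147)*(-9129 + 6982) = 26397*(-2147) = -56674359)
g = 30688/3 (g = ((8/3)*8² + 149)*32 = ((8/3)*64 + 149)*32 = (512/3 + 149)*32 = (959/3)*32 = 30688/3 ≈ 10229.)
g/s = (30688/3)/(-56674359) = (30688/3)*(-1/56674359) = -4384/24289011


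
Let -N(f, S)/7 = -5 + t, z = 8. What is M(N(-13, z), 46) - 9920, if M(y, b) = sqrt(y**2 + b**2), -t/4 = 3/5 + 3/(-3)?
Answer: -9920 + sqrt(67061)/5 ≈ -9868.2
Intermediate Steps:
t = 8/5 (t = -4*(3/5 + 3/(-3)) = -4*(3*(1/5) + 3*(-1/3)) = -4*(3/5 - 1) = -4*(-2/5) = 8/5 ≈ 1.6000)
N(f, S) = 119/5 (N(f, S) = -7*(-5 + 8/5) = -7*(-17/5) = 119/5)
M(y, b) = sqrt(b**2 + y**2)
M(N(-13, z), 46) - 9920 = sqrt(46**2 + (119/5)**2) - 9920 = sqrt(2116 + 14161/25) - 9920 = sqrt(67061/25) - 9920 = sqrt(67061)/5 - 9920 = -9920 + sqrt(67061)/5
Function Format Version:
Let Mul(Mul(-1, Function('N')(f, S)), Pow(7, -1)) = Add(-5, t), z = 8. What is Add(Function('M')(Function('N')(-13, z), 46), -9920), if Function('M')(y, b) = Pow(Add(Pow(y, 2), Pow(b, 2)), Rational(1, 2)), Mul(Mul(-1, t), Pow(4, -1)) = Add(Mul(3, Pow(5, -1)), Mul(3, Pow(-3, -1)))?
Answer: Add(-9920, Mul(Rational(1, 5), Pow(67061, Rational(1, 2)))) ≈ -9868.2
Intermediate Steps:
t = Rational(8, 5) (t = Mul(-4, Add(Mul(3, Pow(5, -1)), Mul(3, Pow(-3, -1)))) = Mul(-4, Add(Mul(3, Rational(1, 5)), Mul(3, Rational(-1, 3)))) = Mul(-4, Add(Rational(3, 5), -1)) = Mul(-4, Rational(-2, 5)) = Rational(8, 5) ≈ 1.6000)
Function('N')(f, S) = Rational(119, 5) (Function('N')(f, S) = Mul(-7, Add(-5, Rational(8, 5))) = Mul(-7, Rational(-17, 5)) = Rational(119, 5))
Function('M')(y, b) = Pow(Add(Pow(b, 2), Pow(y, 2)), Rational(1, 2))
Add(Function('M')(Function('N')(-13, z), 46), -9920) = Add(Pow(Add(Pow(46, 2), Pow(Rational(119, 5), 2)), Rational(1, 2)), -9920) = Add(Pow(Add(2116, Rational(14161, 25)), Rational(1, 2)), -9920) = Add(Pow(Rational(67061, 25), Rational(1, 2)), -9920) = Add(Mul(Rational(1, 5), Pow(67061, Rational(1, 2))), -9920) = Add(-9920, Mul(Rational(1, 5), Pow(67061, Rational(1, 2))))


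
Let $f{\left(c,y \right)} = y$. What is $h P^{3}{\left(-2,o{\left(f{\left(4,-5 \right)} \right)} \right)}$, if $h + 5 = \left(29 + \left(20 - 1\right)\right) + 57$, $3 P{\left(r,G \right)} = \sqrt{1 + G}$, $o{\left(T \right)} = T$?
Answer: $- \frac{800 i}{27} \approx - 29.63 i$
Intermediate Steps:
$P{\left(r,G \right)} = \frac{\sqrt{1 + G}}{3}$
$h = 100$ ($h = -5 + \left(\left(29 + \left(20 - 1\right)\right) + 57\right) = -5 + \left(\left(29 + 19\right) + 57\right) = -5 + \left(48 + 57\right) = -5 + 105 = 100$)
$h P^{3}{\left(-2,o{\left(f{\left(4,-5 \right)} \right)} \right)} = 100 \left(\frac{\sqrt{1 - 5}}{3}\right)^{3} = 100 \left(\frac{\sqrt{-4}}{3}\right)^{3} = 100 \left(\frac{2 i}{3}\right)^{3} = 100 \left(- \frac{8 i}{27}\right) = - \frac{800 i}{27}$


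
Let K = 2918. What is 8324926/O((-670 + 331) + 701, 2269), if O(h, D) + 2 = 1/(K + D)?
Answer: -43181391162/10373 ≈ -4.1629e+6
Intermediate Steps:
O(h, D) = -2 + 1/(2918 + D)
8324926/O((-670 + 331) + 701, 2269) = 8324926/(((-5835 - 2*2269)/(2918 + 2269))) = 8324926/(((-5835 - 4538)/5187)) = 8324926/(((1/5187)*(-10373))) = 8324926/(-10373/5187) = 8324926*(-5187/10373) = -43181391162/10373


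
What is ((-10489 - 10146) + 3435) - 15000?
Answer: -32200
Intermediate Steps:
((-10489 - 10146) + 3435) - 15000 = (-20635 + 3435) - 15000 = -17200 - 15000 = -32200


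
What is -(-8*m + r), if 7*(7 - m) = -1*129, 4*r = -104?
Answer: 1606/7 ≈ 229.43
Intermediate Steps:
r = -26 (r = (1/4)*(-104) = -26)
m = 178/7 (m = 7 - (-1)*129/7 = 7 - 1/7*(-129) = 7 + 129/7 = 178/7 ≈ 25.429)
-(-8*m + r) = -(-8*178/7 - 26) = -(-1424/7 - 26) = -1*(-1606/7) = 1606/7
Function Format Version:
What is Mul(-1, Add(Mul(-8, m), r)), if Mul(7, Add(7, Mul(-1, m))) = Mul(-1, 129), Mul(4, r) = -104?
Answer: Rational(1606, 7) ≈ 229.43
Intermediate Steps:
r = -26 (r = Mul(Rational(1, 4), -104) = -26)
m = Rational(178, 7) (m = Add(7, Mul(Rational(-1, 7), Mul(-1, 129))) = Add(7, Mul(Rational(-1, 7), -129)) = Add(7, Rational(129, 7)) = Rational(178, 7) ≈ 25.429)
Mul(-1, Add(Mul(-8, m), r)) = Mul(-1, Add(Mul(-8, Rational(178, 7)), -26)) = Mul(-1, Add(Rational(-1424, 7), -26)) = Mul(-1, Rational(-1606, 7)) = Rational(1606, 7)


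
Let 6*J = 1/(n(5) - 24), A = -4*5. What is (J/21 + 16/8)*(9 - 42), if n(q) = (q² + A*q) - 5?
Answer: -288277/4368 ≈ -65.997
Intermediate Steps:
A = -20
n(q) = -5 + q² - 20*q (n(q) = (q² - 20*q) - 5 = -5 + q² - 20*q)
J = -1/624 (J = 1/(6*((-5 + 5² - 20*5) - 24)) = 1/(6*((-5 + 25 - 100) - 24)) = 1/(6*(-80 - 24)) = (⅙)/(-104) = (⅙)*(-1/104) = -1/624 ≈ -0.0016026)
(J/21 + 16/8)*(9 - 42) = (-1/624/21 + 16/8)*(9 - 42) = (-1/624*1/21 + 16*(⅛))*(-33) = (-1/13104 + 2)*(-33) = (26207/13104)*(-33) = -288277/4368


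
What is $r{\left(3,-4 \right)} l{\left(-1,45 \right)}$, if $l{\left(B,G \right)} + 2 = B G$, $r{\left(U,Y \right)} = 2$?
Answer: $-94$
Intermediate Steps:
$l{\left(B,G \right)} = -2 + B G$
$r{\left(3,-4 \right)} l{\left(-1,45 \right)} = 2 \left(-2 - 45\right) = 2 \left(-47\right) = -94$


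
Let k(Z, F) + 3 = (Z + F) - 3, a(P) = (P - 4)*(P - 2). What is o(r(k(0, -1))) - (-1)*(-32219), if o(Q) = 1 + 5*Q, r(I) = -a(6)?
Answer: -32258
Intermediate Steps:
a(P) = (-4 + P)*(-2 + P)
k(Z, F) = -6 + F + Z (k(Z, F) = -3 + ((Z + F) - 3) = -3 + ((F + Z) - 3) = -3 + (-3 + F + Z) = -6 + F + Z)
r(I) = -8 (r(I) = -(8 + 6² - 6*6) = -(8 + 36 - 36) = -1*8 = -8)
o(r(k(0, -1))) - (-1)*(-32219) = (1 + 5*(-8)) - (-1)*(-32219) = (1 - 40) - 1*32219 = -39 - 32219 = -32258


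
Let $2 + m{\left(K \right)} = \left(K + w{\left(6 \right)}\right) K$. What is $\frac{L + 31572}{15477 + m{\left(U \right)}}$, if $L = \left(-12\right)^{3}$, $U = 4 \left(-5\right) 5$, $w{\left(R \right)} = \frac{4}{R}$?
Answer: $\frac{89532}{76225} \approx 1.1746$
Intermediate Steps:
$U = -100$ ($U = \left(-20\right) 5 = -100$)
$L = -1728$
$m{\left(K \right)} = -2 + K \left(\frac{2}{3} + K\right)$ ($m{\left(K \right)} = -2 + \left(K + \frac{4}{6}\right) K = -2 + \left(K + 4 \cdot \frac{1}{6}\right) K = -2 + \left(K + \frac{2}{3}\right) K = -2 + \left(\frac{2}{3} + K\right) K = -2 + K \left(\frac{2}{3} + K\right)$)
$\frac{L + 31572}{15477 + m{\left(U \right)}} = \frac{-1728 + 31572}{15477 + \left(-2 + \left(-100\right)^{2} + \frac{2}{3} \left(-100\right)\right)} = \frac{29844}{15477 - - \frac{29794}{3}} = \frac{29844}{15477 + \frac{29794}{3}} = \frac{29844}{\frac{76225}{3}} = 29844 \cdot \frac{3}{76225} = \frac{89532}{76225}$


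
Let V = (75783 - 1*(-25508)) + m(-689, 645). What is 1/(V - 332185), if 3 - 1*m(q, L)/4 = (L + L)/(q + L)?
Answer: -11/2538412 ≈ -4.3334e-6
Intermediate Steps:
m(q, L) = 12 - 8*L/(L + q) (m(q, L) = 12 - 4*(L + L)/(q + L) = 12 - 4*2*L/(L + q) = 12 - 8*L/(L + q))
V = 1115623/11 (V = (75783 - 1*(-25508)) + 4*(645 + 3*(-689))/(645 - 689) = (75783 + 25508) + 4*(645 - 2067)/(-44) = 101291 + 4*(-1/44)*(-1422) = 101291 + 1422/11 = 1115623/11 ≈ 1.0142e+5)
1/(V - 332185) = 1/(1115623/11 - 332185) = 1/(-2538412/11) = -11/2538412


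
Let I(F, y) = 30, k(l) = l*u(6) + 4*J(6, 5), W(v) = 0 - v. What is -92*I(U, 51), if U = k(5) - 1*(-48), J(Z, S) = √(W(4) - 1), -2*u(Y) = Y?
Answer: -2760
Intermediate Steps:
u(Y) = -Y/2
W(v) = -v
J(Z, S) = I*√5 (J(Z, S) = √(-1*4 - 1) = √(-4 - 1) = √(-5) = I*√5)
k(l) = -3*l + 4*I*√5 (k(l) = l*(-½*6) + 4*(I*√5) = l*(-3) + 4*I*√5 = -3*l + 4*I*√5)
U = 33 + 4*I*√5 (U = (-3*5 + 4*I*√5) - 1*(-48) = (-15 + 4*I*√5) + 48 = 33 + 4*I*√5 ≈ 33.0 + 8.9443*I)
-92*I(U, 51) = -92*30 = -2760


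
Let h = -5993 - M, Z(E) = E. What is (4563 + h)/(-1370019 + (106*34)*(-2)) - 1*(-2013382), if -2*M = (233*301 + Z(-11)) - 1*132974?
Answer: 2772884084570/1377227 ≈ 2.0134e+6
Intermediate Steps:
M = 31426 (M = -((233*301 - 11) - 1*132974)/2 = -((70133 - 11) - 132974)/2 = -(70122 - 132974)/2 = -½*(-62852) = 31426)
h = -37419 (h = -5993 - 1*31426 = -5993 - 31426 = -37419)
(4563 + h)/(-1370019 + (106*34)*(-2)) - 1*(-2013382) = (4563 - 37419)/(-1370019 + (106*34)*(-2)) - 1*(-2013382) = -32856/(-1370019 + 3604*(-2)) + 2013382 = -32856/(-1370019 - 7208) + 2013382 = -32856/(-1377227) + 2013382 = -32856*(-1/1377227) + 2013382 = 32856/1377227 + 2013382 = 2772884084570/1377227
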